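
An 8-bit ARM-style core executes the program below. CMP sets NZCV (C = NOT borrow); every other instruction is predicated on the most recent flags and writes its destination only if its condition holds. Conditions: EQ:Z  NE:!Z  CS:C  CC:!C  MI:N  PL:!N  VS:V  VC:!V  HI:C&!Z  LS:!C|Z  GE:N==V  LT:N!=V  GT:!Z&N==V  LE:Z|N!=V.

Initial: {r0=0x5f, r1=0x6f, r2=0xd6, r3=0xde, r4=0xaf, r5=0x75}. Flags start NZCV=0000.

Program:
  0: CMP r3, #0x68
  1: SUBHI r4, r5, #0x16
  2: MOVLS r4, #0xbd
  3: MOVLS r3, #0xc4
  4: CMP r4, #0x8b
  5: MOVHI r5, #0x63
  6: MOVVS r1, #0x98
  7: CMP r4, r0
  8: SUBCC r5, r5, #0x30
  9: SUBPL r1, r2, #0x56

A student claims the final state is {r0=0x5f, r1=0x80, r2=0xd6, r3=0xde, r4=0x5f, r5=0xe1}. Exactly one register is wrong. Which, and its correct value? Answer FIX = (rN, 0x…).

0: ✓ CMP  NZCV=0011
1: ✓ SUBHI  r4←0x5f
2: · MOVLS
3: · MOVLS
4: ✓ CMP  NZCV=1001
5: · MOVHI
6: ✓ MOVVS  r1←0x98
7: ✓ CMP  NZCV=0110
8: · SUBCC
9: ✓ SUBPL  r1←0x80

FIX = (r5, 0x75)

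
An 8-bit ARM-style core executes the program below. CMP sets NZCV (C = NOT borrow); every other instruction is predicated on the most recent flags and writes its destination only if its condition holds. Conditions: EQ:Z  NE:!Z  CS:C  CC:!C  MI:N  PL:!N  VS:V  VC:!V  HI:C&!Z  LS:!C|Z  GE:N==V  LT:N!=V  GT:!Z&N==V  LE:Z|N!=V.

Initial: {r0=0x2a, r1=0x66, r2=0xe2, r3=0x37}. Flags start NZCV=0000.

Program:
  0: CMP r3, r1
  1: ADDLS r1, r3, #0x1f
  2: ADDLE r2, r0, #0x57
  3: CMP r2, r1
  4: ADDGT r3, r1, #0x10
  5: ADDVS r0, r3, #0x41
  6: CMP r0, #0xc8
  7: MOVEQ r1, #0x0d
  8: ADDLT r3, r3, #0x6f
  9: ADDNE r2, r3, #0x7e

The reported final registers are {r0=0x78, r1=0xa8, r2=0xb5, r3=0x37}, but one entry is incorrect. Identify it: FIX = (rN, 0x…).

FIX = (r1, 0x56)

[0] flags=1000 → (cmp)
[1] flags=1000 LS?T → r1=0x56
[2] flags=1000 LE?T → r2=0x81
[3] flags=0011 → (cmp)
[4] flags=0011 GT?F → skip
[5] flags=0011 VS?T → r0=0x78
[6] flags=1001 → (cmp)
[7] flags=1001 EQ?F → skip
[8] flags=1001 LT?F → skip
[9] flags=1001 NE?T → r2=0xb5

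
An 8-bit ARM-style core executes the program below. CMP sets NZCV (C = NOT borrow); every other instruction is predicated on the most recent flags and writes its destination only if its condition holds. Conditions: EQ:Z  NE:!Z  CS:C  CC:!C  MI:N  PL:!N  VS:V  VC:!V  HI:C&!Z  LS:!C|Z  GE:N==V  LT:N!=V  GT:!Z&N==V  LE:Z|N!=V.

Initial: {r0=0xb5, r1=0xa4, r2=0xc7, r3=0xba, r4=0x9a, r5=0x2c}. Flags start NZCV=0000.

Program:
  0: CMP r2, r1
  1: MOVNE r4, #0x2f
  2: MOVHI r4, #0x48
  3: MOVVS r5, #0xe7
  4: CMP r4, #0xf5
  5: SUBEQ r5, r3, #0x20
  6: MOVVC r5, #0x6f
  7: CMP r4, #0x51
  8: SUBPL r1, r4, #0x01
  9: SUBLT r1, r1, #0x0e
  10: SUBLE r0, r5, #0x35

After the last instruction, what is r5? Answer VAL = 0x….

[0] flags=0010 → (cmp)
[1] flags=0010 NE?T → r4=0x2f
[2] flags=0010 HI?T → r4=0x48
[3] flags=0010 VS?F → skip
[4] flags=0000 → (cmp)
[5] flags=0000 EQ?F → skip
[6] flags=0000 VC?T → r5=0x6f
[7] flags=1000 → (cmp)
[8] flags=1000 PL?F → skip
[9] flags=1000 LT?T → r1=0x96
[10] flags=1000 LE?T → r0=0x3a

VAL = 0x6f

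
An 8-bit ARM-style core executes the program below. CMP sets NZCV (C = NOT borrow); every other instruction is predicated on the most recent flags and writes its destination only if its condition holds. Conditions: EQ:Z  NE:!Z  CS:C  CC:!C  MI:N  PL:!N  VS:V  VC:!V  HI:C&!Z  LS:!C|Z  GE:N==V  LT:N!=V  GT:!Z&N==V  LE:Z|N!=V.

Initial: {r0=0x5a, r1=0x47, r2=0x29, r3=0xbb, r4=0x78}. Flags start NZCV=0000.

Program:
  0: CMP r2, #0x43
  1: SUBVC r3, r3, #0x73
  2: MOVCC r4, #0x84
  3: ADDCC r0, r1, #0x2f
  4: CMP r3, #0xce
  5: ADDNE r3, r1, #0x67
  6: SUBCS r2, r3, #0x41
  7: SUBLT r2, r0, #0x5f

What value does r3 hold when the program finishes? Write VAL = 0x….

VAL = 0xae

0: ✓ CMP  NZCV=1000
1: ✓ SUBVC  r3←0x48
2: ✓ MOVCC  r4←0x84
3: ✓ ADDCC  r0←0x76
4: ✓ CMP  NZCV=0000
5: ✓ ADDNE  r3←0xae
6: · SUBCS
7: · SUBLT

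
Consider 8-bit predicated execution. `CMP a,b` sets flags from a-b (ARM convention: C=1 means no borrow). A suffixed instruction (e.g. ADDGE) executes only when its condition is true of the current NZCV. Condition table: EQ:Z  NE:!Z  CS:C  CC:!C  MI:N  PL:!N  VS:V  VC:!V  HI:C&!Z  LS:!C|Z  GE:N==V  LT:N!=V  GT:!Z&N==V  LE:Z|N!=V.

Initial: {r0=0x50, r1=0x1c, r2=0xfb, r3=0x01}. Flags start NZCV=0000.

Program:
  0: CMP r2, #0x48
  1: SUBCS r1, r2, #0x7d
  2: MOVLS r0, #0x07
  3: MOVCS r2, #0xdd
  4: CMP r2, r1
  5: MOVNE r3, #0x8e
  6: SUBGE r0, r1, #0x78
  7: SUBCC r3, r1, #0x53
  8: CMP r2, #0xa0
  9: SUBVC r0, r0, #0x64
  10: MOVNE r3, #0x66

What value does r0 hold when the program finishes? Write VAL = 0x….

VAL = 0xec

[0] flags=1010 → (cmp)
[1] flags=1010 CS?T → r1=0x7e
[2] flags=1010 LS?F → skip
[3] flags=1010 CS?T → r2=0xdd
[4] flags=0011 → (cmp)
[5] flags=0011 NE?T → r3=0x8e
[6] flags=0011 GE?F → skip
[7] flags=0011 CC?F → skip
[8] flags=0010 → (cmp)
[9] flags=0010 VC?T → r0=0xec
[10] flags=0010 NE?T → r3=0x66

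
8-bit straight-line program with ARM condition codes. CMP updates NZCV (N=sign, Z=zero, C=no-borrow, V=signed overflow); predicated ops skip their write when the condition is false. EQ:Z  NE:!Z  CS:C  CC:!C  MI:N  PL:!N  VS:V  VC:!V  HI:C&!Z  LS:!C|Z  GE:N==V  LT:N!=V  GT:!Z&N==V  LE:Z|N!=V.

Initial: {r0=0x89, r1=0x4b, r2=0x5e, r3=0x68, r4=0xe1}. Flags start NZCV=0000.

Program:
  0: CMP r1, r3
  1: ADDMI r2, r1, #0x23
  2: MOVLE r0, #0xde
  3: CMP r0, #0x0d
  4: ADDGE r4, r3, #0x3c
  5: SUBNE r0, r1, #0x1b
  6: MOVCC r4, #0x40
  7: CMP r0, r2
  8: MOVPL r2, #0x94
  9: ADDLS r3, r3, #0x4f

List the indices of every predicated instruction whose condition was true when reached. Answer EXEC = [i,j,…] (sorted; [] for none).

EXEC = [1,2,5,9]

[0] flags=1000 → (cmp)
[1] flags=1000 MI?T → r2=0x6e
[2] flags=1000 LE?T → r0=0xde
[3] flags=1010 → (cmp)
[4] flags=1010 GE?F → skip
[5] flags=1010 NE?T → r0=0x30
[6] flags=1010 CC?F → skip
[7] flags=1000 → (cmp)
[8] flags=1000 PL?F → skip
[9] flags=1000 LS?T → r3=0xb7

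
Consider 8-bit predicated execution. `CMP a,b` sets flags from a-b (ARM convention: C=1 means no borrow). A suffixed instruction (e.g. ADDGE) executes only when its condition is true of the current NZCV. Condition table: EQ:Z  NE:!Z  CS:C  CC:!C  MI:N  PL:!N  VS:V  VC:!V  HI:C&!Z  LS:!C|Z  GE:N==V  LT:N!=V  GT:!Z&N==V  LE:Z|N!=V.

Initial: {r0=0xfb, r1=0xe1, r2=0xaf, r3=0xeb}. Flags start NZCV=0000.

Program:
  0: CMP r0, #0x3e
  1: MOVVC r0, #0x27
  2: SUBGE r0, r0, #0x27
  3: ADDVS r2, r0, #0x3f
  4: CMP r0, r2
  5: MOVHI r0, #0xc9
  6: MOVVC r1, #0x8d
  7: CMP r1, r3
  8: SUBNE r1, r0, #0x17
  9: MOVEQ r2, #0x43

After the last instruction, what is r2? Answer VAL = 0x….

VAL = 0xaf

[0] flags=1010 → (cmp)
[1] flags=1010 VC?T → r0=0x27
[2] flags=1010 GE?F → skip
[3] flags=1010 VS?F → skip
[4] flags=0000 → (cmp)
[5] flags=0000 HI?F → skip
[6] flags=0000 VC?T → r1=0x8d
[7] flags=1000 → (cmp)
[8] flags=1000 NE?T → r1=0x10
[9] flags=1000 EQ?F → skip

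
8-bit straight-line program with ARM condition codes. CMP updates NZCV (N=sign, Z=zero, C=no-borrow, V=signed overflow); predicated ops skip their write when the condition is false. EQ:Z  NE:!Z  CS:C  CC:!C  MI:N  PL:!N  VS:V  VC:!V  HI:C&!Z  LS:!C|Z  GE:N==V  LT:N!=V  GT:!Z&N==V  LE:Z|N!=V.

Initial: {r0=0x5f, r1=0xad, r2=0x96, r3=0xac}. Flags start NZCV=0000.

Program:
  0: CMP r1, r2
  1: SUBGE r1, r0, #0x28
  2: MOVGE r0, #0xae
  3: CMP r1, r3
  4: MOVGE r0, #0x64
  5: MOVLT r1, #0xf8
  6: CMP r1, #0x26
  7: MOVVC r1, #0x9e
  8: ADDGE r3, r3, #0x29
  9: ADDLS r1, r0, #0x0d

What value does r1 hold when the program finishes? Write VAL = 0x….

VAL = 0x9e

[0] flags=0010 → (cmp)
[1] flags=0010 GE?T → r1=0x37
[2] flags=0010 GE?T → r0=0xae
[3] flags=1001 → (cmp)
[4] flags=1001 GE?T → r0=0x64
[5] flags=1001 LT?F → skip
[6] flags=0010 → (cmp)
[7] flags=0010 VC?T → r1=0x9e
[8] flags=0010 GE?T → r3=0xd5
[9] flags=0010 LS?F → skip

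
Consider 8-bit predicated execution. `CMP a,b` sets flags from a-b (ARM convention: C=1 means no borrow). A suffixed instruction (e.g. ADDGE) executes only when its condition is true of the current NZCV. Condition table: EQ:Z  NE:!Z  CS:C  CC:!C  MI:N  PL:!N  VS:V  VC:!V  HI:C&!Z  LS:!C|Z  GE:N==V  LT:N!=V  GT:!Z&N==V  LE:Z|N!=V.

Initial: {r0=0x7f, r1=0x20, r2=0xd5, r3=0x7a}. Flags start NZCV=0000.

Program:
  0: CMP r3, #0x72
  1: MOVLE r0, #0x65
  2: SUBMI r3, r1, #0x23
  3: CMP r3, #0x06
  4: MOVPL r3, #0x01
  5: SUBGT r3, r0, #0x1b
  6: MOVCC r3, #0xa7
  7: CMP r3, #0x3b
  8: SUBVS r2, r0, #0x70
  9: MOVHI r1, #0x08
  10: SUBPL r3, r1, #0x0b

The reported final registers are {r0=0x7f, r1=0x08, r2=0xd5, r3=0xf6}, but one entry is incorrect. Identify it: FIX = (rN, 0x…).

0: ✓ CMP  NZCV=0010
1: · MOVLE
2: · SUBMI
3: ✓ CMP  NZCV=0010
4: ✓ MOVPL  r3←0x01
5: ✓ SUBGT  r3←0x64
6: · MOVCC
7: ✓ CMP  NZCV=0010
8: · SUBVS
9: ✓ MOVHI  r1←0x08
10: ✓ SUBPL  r3←0xfd

FIX = (r3, 0xfd)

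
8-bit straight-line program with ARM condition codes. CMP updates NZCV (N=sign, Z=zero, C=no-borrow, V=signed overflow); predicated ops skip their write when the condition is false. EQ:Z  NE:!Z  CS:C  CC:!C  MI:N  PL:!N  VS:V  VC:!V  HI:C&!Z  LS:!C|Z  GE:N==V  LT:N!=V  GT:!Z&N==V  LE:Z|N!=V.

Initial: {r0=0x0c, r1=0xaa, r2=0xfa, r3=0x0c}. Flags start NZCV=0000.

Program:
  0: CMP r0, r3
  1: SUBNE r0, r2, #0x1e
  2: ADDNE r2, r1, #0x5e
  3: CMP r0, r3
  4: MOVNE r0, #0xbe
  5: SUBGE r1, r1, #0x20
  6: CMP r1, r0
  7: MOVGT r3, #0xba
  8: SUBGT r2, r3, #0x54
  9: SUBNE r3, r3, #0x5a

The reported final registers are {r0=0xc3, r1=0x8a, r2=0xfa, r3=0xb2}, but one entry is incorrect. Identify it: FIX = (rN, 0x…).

0: ✓ CMP  NZCV=0110
1: · SUBNE
2: · ADDNE
3: ✓ CMP  NZCV=0110
4: · MOVNE
5: ✓ SUBGE  r1←0x8a
6: ✓ CMP  NZCV=0011
7: · MOVGT
8: · SUBGT
9: ✓ SUBNE  r3←0xb2

FIX = (r0, 0x0c)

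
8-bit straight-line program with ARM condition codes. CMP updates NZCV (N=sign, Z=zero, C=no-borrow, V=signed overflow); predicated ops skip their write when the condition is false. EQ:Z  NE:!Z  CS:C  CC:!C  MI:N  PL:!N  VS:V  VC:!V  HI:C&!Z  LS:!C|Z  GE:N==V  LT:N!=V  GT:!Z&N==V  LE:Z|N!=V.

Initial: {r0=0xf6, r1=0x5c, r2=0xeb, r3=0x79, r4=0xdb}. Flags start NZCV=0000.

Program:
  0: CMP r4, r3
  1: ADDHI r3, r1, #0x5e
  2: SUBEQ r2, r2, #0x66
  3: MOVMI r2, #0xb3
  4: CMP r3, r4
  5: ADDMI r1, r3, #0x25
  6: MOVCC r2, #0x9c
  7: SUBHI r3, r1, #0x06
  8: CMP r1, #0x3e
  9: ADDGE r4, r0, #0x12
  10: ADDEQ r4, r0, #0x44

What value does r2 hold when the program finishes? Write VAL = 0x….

VAL = 0x9c

0: ✓ CMP  NZCV=0011
1: ✓ ADDHI  r3←0xba
2: · SUBEQ
3: · MOVMI
4: ✓ CMP  NZCV=1000
5: ✓ ADDMI  r1←0xdf
6: ✓ MOVCC  r2←0x9c
7: · SUBHI
8: ✓ CMP  NZCV=1010
9: · ADDGE
10: · ADDEQ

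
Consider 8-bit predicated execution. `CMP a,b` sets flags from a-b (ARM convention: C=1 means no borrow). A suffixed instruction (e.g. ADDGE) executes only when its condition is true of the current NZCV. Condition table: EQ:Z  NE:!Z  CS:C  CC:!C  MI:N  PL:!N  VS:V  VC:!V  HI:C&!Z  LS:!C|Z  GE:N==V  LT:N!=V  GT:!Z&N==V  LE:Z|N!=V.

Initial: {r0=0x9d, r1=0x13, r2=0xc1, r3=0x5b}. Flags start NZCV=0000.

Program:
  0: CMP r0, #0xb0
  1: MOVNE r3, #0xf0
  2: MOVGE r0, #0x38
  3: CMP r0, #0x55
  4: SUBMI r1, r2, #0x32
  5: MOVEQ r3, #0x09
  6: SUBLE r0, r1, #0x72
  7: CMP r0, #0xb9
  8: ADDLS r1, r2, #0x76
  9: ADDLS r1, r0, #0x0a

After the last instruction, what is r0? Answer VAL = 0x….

[0] flags=1000 → (cmp)
[1] flags=1000 NE?T → r3=0xf0
[2] flags=1000 GE?F → skip
[3] flags=0011 → (cmp)
[4] flags=0011 MI?F → skip
[5] flags=0011 EQ?F → skip
[6] flags=0011 LE?T → r0=0xa1
[7] flags=1000 → (cmp)
[8] flags=1000 LS?T → r1=0x37
[9] flags=1000 LS?T → r1=0xab

VAL = 0xa1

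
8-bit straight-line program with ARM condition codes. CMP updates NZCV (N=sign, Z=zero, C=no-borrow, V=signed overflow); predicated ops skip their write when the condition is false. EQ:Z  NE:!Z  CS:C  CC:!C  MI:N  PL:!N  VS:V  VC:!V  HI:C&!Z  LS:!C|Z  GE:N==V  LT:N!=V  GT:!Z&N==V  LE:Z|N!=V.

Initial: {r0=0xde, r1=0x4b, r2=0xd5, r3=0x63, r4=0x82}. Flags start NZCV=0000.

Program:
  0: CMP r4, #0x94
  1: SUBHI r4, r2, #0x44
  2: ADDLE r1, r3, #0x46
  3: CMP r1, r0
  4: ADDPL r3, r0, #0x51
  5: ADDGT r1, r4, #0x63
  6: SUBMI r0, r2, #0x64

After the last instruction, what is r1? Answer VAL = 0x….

[0] flags=1000 → (cmp)
[1] flags=1000 HI?F → skip
[2] flags=1000 LE?T → r1=0xa9
[3] flags=1000 → (cmp)
[4] flags=1000 PL?F → skip
[5] flags=1000 GT?F → skip
[6] flags=1000 MI?T → r0=0x71

VAL = 0xa9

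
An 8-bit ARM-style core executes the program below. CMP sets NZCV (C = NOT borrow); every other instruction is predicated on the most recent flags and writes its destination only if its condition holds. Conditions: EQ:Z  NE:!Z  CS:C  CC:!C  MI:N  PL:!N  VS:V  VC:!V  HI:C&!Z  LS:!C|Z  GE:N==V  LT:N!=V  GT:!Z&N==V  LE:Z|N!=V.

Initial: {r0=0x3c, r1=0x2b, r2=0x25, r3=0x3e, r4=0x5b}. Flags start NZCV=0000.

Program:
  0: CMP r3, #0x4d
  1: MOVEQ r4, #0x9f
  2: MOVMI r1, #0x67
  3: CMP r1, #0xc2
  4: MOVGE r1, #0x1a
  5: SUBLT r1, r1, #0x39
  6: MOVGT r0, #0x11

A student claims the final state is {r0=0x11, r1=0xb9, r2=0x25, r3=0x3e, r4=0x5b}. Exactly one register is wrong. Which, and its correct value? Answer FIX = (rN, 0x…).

[0] flags=1000 → (cmp)
[1] flags=1000 EQ?F → skip
[2] flags=1000 MI?T → r1=0x67
[3] flags=1001 → (cmp)
[4] flags=1001 GE?T → r1=0x1a
[5] flags=1001 LT?F → skip
[6] flags=1001 GT?T → r0=0x11

FIX = (r1, 0x1a)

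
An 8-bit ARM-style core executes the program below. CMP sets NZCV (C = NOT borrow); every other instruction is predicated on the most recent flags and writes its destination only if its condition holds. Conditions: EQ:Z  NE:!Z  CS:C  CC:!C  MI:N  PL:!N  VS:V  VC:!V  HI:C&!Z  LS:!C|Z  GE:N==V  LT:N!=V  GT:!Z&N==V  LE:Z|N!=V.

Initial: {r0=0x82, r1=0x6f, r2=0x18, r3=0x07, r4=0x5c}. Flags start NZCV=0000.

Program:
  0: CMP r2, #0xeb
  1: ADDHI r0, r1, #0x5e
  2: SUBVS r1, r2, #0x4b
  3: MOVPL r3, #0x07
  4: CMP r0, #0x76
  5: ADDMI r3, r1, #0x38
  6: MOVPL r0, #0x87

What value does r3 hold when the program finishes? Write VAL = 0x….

VAL = 0x07

[0] flags=0000 → (cmp)
[1] flags=0000 HI?F → skip
[2] flags=0000 VS?F → skip
[3] flags=0000 PL?T → r3=0x07
[4] flags=0011 → (cmp)
[5] flags=0011 MI?F → skip
[6] flags=0011 PL?T → r0=0x87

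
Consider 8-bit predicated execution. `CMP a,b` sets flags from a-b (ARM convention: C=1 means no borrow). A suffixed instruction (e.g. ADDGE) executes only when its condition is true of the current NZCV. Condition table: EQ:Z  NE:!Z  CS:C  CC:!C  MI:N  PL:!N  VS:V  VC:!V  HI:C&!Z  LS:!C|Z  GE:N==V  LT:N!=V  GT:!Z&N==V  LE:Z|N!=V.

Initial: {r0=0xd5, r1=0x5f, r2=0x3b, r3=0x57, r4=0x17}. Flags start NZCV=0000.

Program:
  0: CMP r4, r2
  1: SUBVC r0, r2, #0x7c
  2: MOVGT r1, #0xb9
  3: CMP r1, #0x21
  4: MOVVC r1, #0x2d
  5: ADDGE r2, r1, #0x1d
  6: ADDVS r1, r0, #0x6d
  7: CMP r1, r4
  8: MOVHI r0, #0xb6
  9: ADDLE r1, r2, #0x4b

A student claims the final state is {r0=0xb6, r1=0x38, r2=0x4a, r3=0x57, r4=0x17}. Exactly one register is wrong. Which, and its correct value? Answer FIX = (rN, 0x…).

0: ✓ CMP  NZCV=1000
1: ✓ SUBVC  r0←0xbf
2: · MOVGT
3: ✓ CMP  NZCV=0010
4: ✓ MOVVC  r1←0x2d
5: ✓ ADDGE  r2←0x4a
6: · ADDVS
7: ✓ CMP  NZCV=0010
8: ✓ MOVHI  r0←0xb6
9: · ADDLE

FIX = (r1, 0x2d)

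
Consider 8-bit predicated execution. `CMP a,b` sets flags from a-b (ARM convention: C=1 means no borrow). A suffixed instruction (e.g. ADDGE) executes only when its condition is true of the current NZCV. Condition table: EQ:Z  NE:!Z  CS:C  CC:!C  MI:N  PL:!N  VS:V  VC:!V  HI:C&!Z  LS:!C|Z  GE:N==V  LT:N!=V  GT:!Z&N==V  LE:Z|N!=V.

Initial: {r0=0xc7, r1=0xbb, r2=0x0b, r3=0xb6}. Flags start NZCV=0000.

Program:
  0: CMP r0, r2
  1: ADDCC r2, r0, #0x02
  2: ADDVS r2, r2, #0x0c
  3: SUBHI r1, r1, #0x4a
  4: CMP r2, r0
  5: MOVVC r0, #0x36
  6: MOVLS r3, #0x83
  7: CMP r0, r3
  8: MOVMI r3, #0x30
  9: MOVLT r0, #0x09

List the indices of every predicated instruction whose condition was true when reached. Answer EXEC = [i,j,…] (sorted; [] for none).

EXEC = [3,5,6,8]

[0] flags=1010 → (cmp)
[1] flags=1010 CC?F → skip
[2] flags=1010 VS?F → skip
[3] flags=1010 HI?T → r1=0x71
[4] flags=0000 → (cmp)
[5] flags=0000 VC?T → r0=0x36
[6] flags=0000 LS?T → r3=0x83
[7] flags=1001 → (cmp)
[8] flags=1001 MI?T → r3=0x30
[9] flags=1001 LT?F → skip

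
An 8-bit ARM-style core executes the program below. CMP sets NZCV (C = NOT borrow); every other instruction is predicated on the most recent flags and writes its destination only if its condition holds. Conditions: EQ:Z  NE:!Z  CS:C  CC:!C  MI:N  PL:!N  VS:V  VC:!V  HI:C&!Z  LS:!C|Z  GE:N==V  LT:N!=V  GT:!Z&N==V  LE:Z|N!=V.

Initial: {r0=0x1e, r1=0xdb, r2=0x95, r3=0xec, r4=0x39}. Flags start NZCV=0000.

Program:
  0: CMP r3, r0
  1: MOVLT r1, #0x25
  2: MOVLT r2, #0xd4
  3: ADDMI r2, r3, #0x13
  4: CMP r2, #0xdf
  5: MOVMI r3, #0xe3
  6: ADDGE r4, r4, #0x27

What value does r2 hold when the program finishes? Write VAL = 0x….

0: ✓ CMP  NZCV=1010
1: ✓ MOVLT  r1←0x25
2: ✓ MOVLT  r2←0xd4
3: ✓ ADDMI  r2←0xff
4: ✓ CMP  NZCV=0010
5: · MOVMI
6: ✓ ADDGE  r4←0x60

VAL = 0xff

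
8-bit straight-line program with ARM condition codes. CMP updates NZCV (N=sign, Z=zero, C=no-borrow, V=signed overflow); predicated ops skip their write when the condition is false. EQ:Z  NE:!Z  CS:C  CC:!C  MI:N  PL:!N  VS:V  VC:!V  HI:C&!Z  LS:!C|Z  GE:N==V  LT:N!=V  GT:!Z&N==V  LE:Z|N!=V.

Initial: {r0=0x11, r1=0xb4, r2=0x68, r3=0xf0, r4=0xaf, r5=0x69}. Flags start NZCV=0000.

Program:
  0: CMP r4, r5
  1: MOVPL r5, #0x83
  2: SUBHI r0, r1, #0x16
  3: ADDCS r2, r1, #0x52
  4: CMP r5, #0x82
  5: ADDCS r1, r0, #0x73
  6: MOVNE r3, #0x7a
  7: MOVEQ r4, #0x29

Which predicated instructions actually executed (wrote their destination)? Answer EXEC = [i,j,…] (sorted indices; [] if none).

EXEC = [1,2,3,5,6]

[0] flags=0011 → (cmp)
[1] flags=0011 PL?T → r5=0x83
[2] flags=0011 HI?T → r0=0x9e
[3] flags=0011 CS?T → r2=0x06
[4] flags=0010 → (cmp)
[5] flags=0010 CS?T → r1=0x11
[6] flags=0010 NE?T → r3=0x7a
[7] flags=0010 EQ?F → skip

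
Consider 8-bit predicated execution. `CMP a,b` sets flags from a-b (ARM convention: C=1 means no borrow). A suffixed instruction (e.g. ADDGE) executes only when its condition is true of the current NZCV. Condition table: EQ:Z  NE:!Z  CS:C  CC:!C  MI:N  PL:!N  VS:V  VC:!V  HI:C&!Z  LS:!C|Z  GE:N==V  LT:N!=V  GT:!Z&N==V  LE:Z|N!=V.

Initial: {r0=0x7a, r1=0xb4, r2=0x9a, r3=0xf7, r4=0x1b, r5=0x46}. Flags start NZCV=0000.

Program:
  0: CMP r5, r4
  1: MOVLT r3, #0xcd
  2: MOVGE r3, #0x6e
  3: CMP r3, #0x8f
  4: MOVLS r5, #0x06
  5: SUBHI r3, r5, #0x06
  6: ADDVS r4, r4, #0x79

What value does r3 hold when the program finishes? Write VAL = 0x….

VAL = 0x6e

[0] flags=0010 → (cmp)
[1] flags=0010 LT?F → skip
[2] flags=0010 GE?T → r3=0x6e
[3] flags=1001 → (cmp)
[4] flags=1001 LS?T → r5=0x06
[5] flags=1001 HI?F → skip
[6] flags=1001 VS?T → r4=0x94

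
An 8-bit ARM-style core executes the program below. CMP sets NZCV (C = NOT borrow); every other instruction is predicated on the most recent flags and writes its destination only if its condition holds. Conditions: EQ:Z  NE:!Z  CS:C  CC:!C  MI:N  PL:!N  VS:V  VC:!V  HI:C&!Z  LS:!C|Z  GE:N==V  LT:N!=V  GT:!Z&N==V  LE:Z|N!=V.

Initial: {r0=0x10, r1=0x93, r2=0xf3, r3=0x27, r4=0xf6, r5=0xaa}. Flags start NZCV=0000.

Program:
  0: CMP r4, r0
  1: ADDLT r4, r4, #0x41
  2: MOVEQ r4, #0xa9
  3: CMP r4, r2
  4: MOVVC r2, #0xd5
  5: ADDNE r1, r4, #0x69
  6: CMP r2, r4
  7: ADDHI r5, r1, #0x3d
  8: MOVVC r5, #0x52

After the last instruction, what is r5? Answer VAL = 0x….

[0] flags=1010 → (cmp)
[1] flags=1010 LT?T → r4=0x37
[2] flags=1010 EQ?F → skip
[3] flags=0000 → (cmp)
[4] flags=0000 VC?T → r2=0xd5
[5] flags=0000 NE?T → r1=0xa0
[6] flags=1010 → (cmp)
[7] flags=1010 HI?T → r5=0xdd
[8] flags=1010 VC?T → r5=0x52

VAL = 0x52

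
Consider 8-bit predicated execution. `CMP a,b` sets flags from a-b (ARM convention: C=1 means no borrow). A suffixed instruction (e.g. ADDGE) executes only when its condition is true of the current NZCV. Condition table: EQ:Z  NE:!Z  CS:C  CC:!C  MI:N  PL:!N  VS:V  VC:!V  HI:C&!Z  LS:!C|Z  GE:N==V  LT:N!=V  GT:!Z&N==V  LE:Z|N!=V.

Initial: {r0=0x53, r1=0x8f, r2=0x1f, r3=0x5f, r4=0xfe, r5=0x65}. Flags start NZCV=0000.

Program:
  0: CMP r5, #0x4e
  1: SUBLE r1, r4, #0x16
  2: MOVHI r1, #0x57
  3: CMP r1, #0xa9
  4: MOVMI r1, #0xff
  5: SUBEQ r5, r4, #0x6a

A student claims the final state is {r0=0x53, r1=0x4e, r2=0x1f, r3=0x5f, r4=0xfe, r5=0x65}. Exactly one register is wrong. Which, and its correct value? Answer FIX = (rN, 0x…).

FIX = (r1, 0xff)

[0] flags=0010 → (cmp)
[1] flags=0010 LE?F → skip
[2] flags=0010 HI?T → r1=0x57
[3] flags=1001 → (cmp)
[4] flags=1001 MI?T → r1=0xff
[5] flags=1001 EQ?F → skip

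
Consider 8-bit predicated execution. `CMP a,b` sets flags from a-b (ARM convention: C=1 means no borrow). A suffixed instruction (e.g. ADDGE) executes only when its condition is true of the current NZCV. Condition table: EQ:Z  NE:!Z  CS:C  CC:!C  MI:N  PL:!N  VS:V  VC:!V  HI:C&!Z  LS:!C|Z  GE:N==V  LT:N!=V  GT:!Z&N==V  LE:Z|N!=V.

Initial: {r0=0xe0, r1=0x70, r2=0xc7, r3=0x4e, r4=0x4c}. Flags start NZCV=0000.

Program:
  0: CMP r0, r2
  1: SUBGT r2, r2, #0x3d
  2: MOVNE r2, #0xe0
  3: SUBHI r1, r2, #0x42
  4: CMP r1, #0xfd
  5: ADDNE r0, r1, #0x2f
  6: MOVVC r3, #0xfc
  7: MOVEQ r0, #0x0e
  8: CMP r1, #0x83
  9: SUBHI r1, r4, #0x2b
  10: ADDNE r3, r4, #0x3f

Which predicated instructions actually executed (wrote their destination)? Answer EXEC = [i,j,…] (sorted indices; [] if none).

0: ✓ CMP  NZCV=0010
1: ✓ SUBGT  r2←0x8a
2: ✓ MOVNE  r2←0xe0
3: ✓ SUBHI  r1←0x9e
4: ✓ CMP  NZCV=1000
5: ✓ ADDNE  r0←0xcd
6: ✓ MOVVC  r3←0xfc
7: · MOVEQ
8: ✓ CMP  NZCV=0010
9: ✓ SUBHI  r1←0x21
10: ✓ ADDNE  r3←0x8b

EXEC = [1,2,3,5,6,9,10]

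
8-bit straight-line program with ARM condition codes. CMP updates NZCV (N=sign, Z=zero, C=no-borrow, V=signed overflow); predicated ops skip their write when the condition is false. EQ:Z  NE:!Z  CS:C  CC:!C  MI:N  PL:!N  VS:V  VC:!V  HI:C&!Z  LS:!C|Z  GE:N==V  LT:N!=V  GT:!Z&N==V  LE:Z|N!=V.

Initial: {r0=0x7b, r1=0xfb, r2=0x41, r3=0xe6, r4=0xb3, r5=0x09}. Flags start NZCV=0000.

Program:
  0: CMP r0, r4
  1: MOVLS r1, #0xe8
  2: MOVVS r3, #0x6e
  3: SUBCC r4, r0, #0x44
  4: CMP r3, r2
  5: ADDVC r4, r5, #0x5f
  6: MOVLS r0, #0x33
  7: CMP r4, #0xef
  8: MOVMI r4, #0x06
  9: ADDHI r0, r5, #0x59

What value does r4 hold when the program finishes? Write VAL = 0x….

0: ✓ CMP  NZCV=1001
1: ✓ MOVLS  r1←0xe8
2: ✓ MOVVS  r3←0x6e
3: ✓ SUBCC  r4←0x37
4: ✓ CMP  NZCV=0010
5: ✓ ADDVC  r4←0x68
6: · MOVLS
7: ✓ CMP  NZCV=0000
8: · MOVMI
9: · ADDHI

VAL = 0x68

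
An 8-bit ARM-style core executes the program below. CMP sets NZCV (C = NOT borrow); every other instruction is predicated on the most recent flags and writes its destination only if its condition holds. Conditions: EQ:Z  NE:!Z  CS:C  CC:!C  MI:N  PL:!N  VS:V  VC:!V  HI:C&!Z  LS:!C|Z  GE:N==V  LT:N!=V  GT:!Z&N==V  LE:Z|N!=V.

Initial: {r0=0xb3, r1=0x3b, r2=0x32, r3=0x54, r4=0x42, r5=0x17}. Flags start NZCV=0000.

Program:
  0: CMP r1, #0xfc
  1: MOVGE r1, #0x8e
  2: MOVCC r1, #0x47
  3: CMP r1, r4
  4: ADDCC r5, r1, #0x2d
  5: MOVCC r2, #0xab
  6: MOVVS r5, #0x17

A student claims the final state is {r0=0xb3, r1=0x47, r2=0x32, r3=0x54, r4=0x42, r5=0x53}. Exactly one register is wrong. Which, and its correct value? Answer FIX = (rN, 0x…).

0: ✓ CMP  NZCV=0000
1: ✓ MOVGE  r1←0x8e
2: ✓ MOVCC  r1←0x47
3: ✓ CMP  NZCV=0010
4: · ADDCC
5: · MOVCC
6: · MOVVS

FIX = (r5, 0x17)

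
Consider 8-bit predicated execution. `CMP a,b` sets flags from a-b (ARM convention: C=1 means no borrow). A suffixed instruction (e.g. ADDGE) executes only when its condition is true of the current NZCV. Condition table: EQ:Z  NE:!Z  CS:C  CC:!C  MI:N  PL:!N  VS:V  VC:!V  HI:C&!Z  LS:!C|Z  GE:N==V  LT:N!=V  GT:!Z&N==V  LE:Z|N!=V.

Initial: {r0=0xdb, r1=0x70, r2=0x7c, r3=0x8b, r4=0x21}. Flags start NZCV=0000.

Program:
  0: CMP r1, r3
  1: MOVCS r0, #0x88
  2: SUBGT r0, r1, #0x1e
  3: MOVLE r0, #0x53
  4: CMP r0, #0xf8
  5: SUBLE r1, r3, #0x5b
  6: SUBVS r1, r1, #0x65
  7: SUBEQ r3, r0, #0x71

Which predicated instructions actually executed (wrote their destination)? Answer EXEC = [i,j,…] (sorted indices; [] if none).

EXEC = [2]

0: ✓ CMP  NZCV=1001
1: · MOVCS
2: ✓ SUBGT  r0←0x52
3: · MOVLE
4: ✓ CMP  NZCV=0000
5: · SUBLE
6: · SUBVS
7: · SUBEQ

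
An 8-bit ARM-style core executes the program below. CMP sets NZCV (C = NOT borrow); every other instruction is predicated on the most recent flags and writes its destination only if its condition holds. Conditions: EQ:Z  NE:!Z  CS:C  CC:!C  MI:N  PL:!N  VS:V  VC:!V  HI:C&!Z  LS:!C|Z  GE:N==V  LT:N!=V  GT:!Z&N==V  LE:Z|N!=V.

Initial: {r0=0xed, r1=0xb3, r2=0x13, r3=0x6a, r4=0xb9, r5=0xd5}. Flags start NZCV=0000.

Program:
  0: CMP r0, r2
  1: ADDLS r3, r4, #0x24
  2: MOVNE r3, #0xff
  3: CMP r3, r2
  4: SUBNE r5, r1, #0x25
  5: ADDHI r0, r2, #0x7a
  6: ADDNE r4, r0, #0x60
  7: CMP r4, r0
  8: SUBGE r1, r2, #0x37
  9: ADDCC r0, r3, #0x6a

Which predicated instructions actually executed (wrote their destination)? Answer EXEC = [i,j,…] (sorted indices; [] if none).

[0] flags=1010 → (cmp)
[1] flags=1010 LS?F → skip
[2] flags=1010 NE?T → r3=0xff
[3] flags=1010 → (cmp)
[4] flags=1010 NE?T → r5=0x8e
[5] flags=1010 HI?T → r0=0x8d
[6] flags=1010 NE?T → r4=0xed
[7] flags=0010 → (cmp)
[8] flags=0010 GE?T → r1=0xdc
[9] flags=0010 CC?F → skip

EXEC = [2,4,5,6,8]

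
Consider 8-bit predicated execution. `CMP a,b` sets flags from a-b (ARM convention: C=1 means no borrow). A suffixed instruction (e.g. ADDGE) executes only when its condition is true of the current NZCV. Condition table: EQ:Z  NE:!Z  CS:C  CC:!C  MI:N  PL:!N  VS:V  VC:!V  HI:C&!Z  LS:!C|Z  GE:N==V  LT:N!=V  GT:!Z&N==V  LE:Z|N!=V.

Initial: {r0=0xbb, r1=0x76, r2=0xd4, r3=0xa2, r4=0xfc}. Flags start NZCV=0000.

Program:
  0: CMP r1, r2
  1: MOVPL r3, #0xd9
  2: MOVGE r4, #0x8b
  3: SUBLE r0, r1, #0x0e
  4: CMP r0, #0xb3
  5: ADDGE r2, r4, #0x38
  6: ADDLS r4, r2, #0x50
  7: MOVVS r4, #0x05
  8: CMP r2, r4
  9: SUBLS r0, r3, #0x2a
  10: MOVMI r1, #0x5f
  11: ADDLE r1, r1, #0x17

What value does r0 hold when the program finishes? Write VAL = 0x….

VAL = 0xbb

[0] flags=1001 → (cmp)
[1] flags=1001 PL?F → skip
[2] flags=1001 GE?T → r4=0x8b
[3] flags=1001 LE?F → skip
[4] flags=0010 → (cmp)
[5] flags=0010 GE?T → r2=0xc3
[6] flags=0010 LS?F → skip
[7] flags=0010 VS?F → skip
[8] flags=0010 → (cmp)
[9] flags=0010 LS?F → skip
[10] flags=0010 MI?F → skip
[11] flags=0010 LE?F → skip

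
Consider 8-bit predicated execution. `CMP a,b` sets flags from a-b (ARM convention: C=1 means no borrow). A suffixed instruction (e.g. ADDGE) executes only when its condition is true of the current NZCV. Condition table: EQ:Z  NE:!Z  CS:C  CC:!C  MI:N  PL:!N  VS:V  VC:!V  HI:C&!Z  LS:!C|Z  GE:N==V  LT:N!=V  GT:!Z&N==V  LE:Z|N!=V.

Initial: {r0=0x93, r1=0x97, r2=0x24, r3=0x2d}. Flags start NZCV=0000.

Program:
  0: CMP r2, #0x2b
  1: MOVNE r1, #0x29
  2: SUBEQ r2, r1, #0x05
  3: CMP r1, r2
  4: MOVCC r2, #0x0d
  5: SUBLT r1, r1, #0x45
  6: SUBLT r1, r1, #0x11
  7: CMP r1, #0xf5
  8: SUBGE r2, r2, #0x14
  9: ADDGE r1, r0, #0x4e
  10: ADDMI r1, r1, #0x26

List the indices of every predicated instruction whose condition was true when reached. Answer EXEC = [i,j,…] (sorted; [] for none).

EXEC = [1,8,9]

0: ✓ CMP  NZCV=1000
1: ✓ MOVNE  r1←0x29
2: · SUBEQ
3: ✓ CMP  NZCV=0010
4: · MOVCC
5: · SUBLT
6: · SUBLT
7: ✓ CMP  NZCV=0000
8: ✓ SUBGE  r2←0x10
9: ✓ ADDGE  r1←0xe1
10: · ADDMI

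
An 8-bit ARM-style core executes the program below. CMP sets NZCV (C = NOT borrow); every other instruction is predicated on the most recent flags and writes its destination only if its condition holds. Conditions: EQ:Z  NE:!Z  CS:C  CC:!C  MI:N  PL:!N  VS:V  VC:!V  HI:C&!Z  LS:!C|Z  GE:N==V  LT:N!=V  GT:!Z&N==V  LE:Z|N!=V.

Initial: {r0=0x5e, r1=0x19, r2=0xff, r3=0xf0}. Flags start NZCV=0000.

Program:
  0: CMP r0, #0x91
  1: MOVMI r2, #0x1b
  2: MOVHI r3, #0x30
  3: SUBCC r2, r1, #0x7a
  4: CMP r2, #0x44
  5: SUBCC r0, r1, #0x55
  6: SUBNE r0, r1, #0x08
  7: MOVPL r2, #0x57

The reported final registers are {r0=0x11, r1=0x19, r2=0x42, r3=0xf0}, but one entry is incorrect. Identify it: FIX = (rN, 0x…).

0: ✓ CMP  NZCV=1001
1: ✓ MOVMI  r2←0x1b
2: · MOVHI
3: ✓ SUBCC  r2←0x9f
4: ✓ CMP  NZCV=0011
5: · SUBCC
6: ✓ SUBNE  r0←0x11
7: ✓ MOVPL  r2←0x57

FIX = (r2, 0x57)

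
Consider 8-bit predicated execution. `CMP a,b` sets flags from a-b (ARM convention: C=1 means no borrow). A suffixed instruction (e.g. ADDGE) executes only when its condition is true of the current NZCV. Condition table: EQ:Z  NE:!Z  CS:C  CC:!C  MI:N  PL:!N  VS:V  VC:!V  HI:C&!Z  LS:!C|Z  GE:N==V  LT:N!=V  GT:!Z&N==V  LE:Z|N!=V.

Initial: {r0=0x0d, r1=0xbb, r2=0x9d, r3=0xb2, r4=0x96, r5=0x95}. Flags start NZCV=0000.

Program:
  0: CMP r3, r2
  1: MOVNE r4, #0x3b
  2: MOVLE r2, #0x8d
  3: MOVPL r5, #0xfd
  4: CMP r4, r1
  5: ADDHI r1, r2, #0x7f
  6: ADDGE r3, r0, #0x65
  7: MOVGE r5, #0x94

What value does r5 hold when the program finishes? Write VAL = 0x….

0: ✓ CMP  NZCV=0010
1: ✓ MOVNE  r4←0x3b
2: · MOVLE
3: ✓ MOVPL  r5←0xfd
4: ✓ CMP  NZCV=1001
5: · ADDHI
6: ✓ ADDGE  r3←0x72
7: ✓ MOVGE  r5←0x94

VAL = 0x94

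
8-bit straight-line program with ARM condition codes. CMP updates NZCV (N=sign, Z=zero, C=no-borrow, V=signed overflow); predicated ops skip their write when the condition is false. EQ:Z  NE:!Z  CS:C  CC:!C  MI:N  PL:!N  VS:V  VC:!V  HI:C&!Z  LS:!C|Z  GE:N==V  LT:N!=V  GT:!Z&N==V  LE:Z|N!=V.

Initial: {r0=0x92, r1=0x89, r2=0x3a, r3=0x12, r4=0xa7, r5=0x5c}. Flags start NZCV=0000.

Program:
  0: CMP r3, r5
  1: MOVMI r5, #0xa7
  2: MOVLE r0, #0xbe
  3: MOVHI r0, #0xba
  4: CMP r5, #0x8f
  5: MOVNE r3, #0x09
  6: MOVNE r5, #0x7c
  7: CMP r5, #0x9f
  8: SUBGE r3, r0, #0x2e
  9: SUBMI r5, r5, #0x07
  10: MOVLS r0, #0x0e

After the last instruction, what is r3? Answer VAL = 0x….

0: ✓ CMP  NZCV=1000
1: ✓ MOVMI  r5←0xa7
2: ✓ MOVLE  r0←0xbe
3: · MOVHI
4: ✓ CMP  NZCV=0010
5: ✓ MOVNE  r3←0x09
6: ✓ MOVNE  r5←0x7c
7: ✓ CMP  NZCV=1001
8: ✓ SUBGE  r3←0x90
9: ✓ SUBMI  r5←0x75
10: ✓ MOVLS  r0←0x0e

VAL = 0x90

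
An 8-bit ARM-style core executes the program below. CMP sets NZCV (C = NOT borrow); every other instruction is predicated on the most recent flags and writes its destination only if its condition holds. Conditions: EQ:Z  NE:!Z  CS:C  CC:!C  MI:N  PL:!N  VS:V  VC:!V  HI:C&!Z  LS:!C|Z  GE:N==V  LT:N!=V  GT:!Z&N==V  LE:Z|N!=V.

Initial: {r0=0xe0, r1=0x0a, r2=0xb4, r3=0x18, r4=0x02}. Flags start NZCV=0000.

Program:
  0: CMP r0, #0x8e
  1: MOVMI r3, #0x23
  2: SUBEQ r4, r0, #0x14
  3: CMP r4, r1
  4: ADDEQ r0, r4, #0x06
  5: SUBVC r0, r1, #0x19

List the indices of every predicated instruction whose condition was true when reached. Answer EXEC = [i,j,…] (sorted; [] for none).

[0] flags=0010 → (cmp)
[1] flags=0010 MI?F → skip
[2] flags=0010 EQ?F → skip
[3] flags=1000 → (cmp)
[4] flags=1000 EQ?F → skip
[5] flags=1000 VC?T → r0=0xf1

EXEC = [5]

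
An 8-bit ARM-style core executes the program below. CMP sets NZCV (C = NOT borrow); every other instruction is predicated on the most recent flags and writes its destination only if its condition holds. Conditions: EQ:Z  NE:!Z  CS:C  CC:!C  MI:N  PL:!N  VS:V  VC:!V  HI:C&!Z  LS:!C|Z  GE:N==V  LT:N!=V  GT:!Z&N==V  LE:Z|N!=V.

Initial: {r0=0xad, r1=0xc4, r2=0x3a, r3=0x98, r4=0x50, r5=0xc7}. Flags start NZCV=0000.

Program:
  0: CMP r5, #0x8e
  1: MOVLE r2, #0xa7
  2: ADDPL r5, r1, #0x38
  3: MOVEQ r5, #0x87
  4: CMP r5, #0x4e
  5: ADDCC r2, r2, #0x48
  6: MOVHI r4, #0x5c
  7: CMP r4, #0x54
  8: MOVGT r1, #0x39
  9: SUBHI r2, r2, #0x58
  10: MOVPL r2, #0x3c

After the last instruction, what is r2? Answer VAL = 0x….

VAL = 0x3c

[0] flags=0010 → (cmp)
[1] flags=0010 LE?F → skip
[2] flags=0010 PL?T → r5=0xfc
[3] flags=0010 EQ?F → skip
[4] flags=1010 → (cmp)
[5] flags=1010 CC?F → skip
[6] flags=1010 HI?T → r4=0x5c
[7] flags=0010 → (cmp)
[8] flags=0010 GT?T → r1=0x39
[9] flags=0010 HI?T → r2=0xe2
[10] flags=0010 PL?T → r2=0x3c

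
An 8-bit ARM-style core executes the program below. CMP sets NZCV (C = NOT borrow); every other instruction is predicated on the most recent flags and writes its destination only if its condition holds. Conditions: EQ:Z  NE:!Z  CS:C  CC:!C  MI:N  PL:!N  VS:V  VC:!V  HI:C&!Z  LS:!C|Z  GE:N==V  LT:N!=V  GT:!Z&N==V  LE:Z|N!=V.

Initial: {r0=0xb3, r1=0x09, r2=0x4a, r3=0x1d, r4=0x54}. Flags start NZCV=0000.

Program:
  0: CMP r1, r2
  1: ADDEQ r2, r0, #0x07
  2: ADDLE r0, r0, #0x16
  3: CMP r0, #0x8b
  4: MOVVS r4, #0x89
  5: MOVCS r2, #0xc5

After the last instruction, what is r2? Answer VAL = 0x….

[0] flags=1000 → (cmp)
[1] flags=1000 EQ?F → skip
[2] flags=1000 LE?T → r0=0xc9
[3] flags=0010 → (cmp)
[4] flags=0010 VS?F → skip
[5] flags=0010 CS?T → r2=0xc5

VAL = 0xc5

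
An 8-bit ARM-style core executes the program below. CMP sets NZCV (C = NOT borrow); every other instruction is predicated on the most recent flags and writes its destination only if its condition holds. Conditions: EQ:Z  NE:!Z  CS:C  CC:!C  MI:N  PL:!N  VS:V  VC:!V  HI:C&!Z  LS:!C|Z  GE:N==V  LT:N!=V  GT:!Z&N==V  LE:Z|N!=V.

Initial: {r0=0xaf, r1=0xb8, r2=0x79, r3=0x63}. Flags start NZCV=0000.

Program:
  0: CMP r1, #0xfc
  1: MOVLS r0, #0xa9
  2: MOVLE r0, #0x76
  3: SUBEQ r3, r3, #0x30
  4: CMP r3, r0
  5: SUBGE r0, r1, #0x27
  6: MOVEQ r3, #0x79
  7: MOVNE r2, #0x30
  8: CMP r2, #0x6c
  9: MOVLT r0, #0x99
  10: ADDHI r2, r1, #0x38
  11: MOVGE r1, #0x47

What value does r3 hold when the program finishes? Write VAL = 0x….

VAL = 0x63

[0] flags=1000 → (cmp)
[1] flags=1000 LS?T → r0=0xa9
[2] flags=1000 LE?T → r0=0x76
[3] flags=1000 EQ?F → skip
[4] flags=1000 → (cmp)
[5] flags=1000 GE?F → skip
[6] flags=1000 EQ?F → skip
[7] flags=1000 NE?T → r2=0x30
[8] flags=1000 → (cmp)
[9] flags=1000 LT?T → r0=0x99
[10] flags=1000 HI?F → skip
[11] flags=1000 GE?F → skip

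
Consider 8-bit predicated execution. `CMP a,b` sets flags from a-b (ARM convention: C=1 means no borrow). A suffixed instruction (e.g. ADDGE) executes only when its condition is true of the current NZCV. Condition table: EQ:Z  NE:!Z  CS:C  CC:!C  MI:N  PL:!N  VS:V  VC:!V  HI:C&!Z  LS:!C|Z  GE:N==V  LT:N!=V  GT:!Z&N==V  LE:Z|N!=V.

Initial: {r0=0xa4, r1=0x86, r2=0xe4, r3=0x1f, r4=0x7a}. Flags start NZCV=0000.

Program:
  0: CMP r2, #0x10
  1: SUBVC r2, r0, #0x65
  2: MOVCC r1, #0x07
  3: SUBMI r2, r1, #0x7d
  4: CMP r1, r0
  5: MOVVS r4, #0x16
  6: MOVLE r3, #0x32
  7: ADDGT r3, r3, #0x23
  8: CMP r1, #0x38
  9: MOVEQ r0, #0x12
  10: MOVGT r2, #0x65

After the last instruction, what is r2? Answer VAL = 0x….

[0] flags=1010 → (cmp)
[1] flags=1010 VC?T → r2=0x3f
[2] flags=1010 CC?F → skip
[3] flags=1010 MI?T → r2=0x09
[4] flags=1000 → (cmp)
[5] flags=1000 VS?F → skip
[6] flags=1000 LE?T → r3=0x32
[7] flags=1000 GT?F → skip
[8] flags=0011 → (cmp)
[9] flags=0011 EQ?F → skip
[10] flags=0011 GT?F → skip

VAL = 0x09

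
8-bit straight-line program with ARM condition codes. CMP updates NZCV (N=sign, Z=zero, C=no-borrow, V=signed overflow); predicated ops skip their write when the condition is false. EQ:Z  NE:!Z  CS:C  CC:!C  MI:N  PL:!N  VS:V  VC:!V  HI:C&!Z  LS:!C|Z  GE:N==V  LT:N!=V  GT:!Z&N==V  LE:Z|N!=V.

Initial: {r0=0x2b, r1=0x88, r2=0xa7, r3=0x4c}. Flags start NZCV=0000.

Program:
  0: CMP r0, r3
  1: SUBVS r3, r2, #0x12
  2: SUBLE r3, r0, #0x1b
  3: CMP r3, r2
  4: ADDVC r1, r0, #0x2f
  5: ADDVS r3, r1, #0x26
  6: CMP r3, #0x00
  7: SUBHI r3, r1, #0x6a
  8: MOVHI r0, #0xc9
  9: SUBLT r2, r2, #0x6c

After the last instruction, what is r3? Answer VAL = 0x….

[0] flags=1000 → (cmp)
[1] flags=1000 VS?F → skip
[2] flags=1000 LE?T → r3=0x10
[3] flags=0000 → (cmp)
[4] flags=0000 VC?T → r1=0x5a
[5] flags=0000 VS?F → skip
[6] flags=0010 → (cmp)
[7] flags=0010 HI?T → r3=0xf0
[8] flags=0010 HI?T → r0=0xc9
[9] flags=0010 LT?F → skip

VAL = 0xf0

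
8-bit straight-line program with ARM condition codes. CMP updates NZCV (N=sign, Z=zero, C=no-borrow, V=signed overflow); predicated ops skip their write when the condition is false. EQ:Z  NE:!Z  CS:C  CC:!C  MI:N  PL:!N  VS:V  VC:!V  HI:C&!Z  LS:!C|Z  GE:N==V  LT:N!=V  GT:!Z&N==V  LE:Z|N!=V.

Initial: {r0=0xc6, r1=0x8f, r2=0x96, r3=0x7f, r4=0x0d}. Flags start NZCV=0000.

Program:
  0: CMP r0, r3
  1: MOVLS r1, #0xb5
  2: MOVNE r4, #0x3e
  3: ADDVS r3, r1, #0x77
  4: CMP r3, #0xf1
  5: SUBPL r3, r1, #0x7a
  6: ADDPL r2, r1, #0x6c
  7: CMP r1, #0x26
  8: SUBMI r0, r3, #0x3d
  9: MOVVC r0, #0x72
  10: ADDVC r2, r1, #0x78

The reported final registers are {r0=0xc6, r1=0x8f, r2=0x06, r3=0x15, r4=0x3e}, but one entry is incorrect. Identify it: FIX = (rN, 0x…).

[0] flags=0011 → (cmp)
[1] flags=0011 LS?F → skip
[2] flags=0011 NE?T → r4=0x3e
[3] flags=0011 VS?T → r3=0x06
[4] flags=0000 → (cmp)
[5] flags=0000 PL?T → r3=0x15
[6] flags=0000 PL?T → r2=0xfb
[7] flags=0011 → (cmp)
[8] flags=0011 MI?F → skip
[9] flags=0011 VC?F → skip
[10] flags=0011 VC?F → skip

FIX = (r2, 0xfb)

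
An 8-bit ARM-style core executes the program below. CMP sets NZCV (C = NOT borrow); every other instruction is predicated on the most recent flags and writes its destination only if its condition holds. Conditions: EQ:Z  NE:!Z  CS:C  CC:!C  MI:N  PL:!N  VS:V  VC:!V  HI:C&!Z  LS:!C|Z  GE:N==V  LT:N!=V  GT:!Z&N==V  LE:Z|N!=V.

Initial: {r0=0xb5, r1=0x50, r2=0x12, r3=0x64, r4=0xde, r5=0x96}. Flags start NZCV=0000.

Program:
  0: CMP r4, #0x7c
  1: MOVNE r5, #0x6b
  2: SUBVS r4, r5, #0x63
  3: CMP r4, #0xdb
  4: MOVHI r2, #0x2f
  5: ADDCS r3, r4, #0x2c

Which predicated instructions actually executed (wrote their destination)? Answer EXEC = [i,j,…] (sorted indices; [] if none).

EXEC = [1,2]

[0] flags=0011 → (cmp)
[1] flags=0011 NE?T → r5=0x6b
[2] flags=0011 VS?T → r4=0x08
[3] flags=0000 → (cmp)
[4] flags=0000 HI?F → skip
[5] flags=0000 CS?F → skip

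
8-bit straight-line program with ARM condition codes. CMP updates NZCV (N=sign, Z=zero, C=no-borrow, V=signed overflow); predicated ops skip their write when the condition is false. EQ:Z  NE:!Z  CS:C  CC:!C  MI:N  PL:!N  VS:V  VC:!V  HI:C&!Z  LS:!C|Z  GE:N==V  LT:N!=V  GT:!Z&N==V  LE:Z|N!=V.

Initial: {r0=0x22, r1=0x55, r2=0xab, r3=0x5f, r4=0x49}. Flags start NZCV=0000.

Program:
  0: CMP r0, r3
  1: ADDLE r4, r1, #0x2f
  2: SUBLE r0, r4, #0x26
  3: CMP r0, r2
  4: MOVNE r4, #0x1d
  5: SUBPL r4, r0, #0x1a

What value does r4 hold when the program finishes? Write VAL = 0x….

VAL = 0x1d

0: ✓ CMP  NZCV=1000
1: ✓ ADDLE  r4←0x84
2: ✓ SUBLE  r0←0x5e
3: ✓ CMP  NZCV=1001
4: ✓ MOVNE  r4←0x1d
5: · SUBPL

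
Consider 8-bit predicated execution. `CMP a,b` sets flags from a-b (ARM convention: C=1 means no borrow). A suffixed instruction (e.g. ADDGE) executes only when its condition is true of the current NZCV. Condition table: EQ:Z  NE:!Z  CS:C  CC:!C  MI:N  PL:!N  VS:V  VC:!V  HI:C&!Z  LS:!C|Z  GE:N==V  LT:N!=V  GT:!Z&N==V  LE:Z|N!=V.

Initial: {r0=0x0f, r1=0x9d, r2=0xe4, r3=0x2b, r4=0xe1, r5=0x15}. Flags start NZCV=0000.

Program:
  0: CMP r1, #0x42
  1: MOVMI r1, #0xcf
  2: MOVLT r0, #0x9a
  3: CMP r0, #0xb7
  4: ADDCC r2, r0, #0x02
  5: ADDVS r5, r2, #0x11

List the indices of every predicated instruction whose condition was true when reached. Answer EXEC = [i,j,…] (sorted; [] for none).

0: ✓ CMP  NZCV=0011
1: · MOVMI
2: ✓ MOVLT  r0←0x9a
3: ✓ CMP  NZCV=1000
4: ✓ ADDCC  r2←0x9c
5: · ADDVS

EXEC = [2,4]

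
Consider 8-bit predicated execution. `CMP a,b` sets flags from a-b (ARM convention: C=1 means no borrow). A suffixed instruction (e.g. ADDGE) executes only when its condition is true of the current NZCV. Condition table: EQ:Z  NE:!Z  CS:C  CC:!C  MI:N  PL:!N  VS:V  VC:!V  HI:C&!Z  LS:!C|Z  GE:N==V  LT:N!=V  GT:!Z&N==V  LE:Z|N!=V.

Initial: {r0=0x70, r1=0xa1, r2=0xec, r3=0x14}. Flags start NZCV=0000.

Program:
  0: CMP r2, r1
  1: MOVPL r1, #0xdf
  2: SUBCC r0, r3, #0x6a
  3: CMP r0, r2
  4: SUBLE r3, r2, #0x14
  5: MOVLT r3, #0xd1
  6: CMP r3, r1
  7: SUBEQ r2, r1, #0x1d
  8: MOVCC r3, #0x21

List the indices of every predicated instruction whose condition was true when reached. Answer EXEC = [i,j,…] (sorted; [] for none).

EXEC = [1,8]

[0] flags=0010 → (cmp)
[1] flags=0010 PL?T → r1=0xdf
[2] flags=0010 CC?F → skip
[3] flags=1001 → (cmp)
[4] flags=1001 LE?F → skip
[5] flags=1001 LT?F → skip
[6] flags=0000 → (cmp)
[7] flags=0000 EQ?F → skip
[8] flags=0000 CC?T → r3=0x21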